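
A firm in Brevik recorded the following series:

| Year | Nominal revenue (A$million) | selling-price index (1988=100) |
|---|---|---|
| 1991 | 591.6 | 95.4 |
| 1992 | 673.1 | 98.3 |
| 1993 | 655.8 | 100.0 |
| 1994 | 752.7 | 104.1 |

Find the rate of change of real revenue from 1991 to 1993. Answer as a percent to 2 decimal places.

Real revenue 1991 = 591.6/0.954 = 620.13.
Real revenue 1993 = 655.8/1.000 = 655.80.
Change = 655.80/620.13 − 1 = 0.0575.

5.75%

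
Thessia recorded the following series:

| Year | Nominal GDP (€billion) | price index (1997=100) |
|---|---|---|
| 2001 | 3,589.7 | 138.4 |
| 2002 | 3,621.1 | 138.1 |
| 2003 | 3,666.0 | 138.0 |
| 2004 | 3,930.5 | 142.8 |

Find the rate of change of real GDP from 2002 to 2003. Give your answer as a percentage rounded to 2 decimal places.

1.31%

Real GDP 2002 = 3621.1/1.381 = 2622.09.
Real GDP 2003 = 3666.0/1.380 = 2656.52.
Change = 2656.52/2622.09 − 1 = 0.0131.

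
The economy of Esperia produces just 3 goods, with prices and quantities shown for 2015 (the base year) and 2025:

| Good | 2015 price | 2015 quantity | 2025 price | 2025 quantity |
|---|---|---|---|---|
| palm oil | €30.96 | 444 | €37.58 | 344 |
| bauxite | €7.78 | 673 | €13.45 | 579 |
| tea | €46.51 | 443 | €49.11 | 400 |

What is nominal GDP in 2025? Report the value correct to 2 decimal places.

Nominal GDP 2025 = Σ (p_2025 × q_2025) = 37.58·344 + 13.45·579 + 49.11·400 = 40359.07.

€40359.07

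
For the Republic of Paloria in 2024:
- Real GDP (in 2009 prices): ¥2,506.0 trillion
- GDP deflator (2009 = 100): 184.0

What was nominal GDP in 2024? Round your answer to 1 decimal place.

¥4,611.0 trillion

Nominal GDP = Real × (GDP deflator/100) = 2506.0 × 1.840 = 4611.04.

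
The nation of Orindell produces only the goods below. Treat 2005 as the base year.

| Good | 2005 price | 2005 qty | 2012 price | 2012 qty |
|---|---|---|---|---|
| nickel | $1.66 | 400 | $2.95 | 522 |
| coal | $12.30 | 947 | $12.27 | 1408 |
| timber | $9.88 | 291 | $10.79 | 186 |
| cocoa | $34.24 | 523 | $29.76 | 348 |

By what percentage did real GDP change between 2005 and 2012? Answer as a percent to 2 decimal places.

Real GDP 2005 = Nominal GDP 2005 = 1.66·400 + 12.30·947 + 9.88·291 + 34.24·523 = 33094.70.
Real GDP 2012 (at 2005 prices) = 1.66·522 + 12.30·1408 + 9.88·186 + 34.24·348 = 31938.12.
Real growth = 31938.12/33094.70 − 1 = -0.0349.

-3.49%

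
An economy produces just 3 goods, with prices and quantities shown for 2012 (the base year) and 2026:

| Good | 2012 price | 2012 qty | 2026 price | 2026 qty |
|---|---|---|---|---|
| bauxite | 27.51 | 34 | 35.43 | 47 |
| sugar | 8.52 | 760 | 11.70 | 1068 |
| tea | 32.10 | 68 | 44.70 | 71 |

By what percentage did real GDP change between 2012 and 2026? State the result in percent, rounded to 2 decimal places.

Real GDP 2012 = Nominal GDP 2012 = 27.51·34 + 8.52·760 + 32.10·68 = 9593.34.
Real GDP 2026 (at 2012 prices) = 27.51·47 + 8.52·1068 + 32.10·71 = 12671.43.
Real growth = 12671.43/9593.34 − 1 = 0.3209.

32.09%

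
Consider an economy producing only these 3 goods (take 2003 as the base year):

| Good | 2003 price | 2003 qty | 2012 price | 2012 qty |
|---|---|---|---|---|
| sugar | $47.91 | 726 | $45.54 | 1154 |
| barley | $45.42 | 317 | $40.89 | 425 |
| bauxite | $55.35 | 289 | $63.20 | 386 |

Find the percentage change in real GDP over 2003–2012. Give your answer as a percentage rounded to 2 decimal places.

47.22%

Real GDP 2003 = Nominal GDP 2003 = 47.91·726 + 45.42·317 + 55.35·289 = 65176.95.
Real GDP 2012 (at 2003 prices) = 47.91·1154 + 45.42·425 + 55.35·386 = 95956.74.
Real growth = 95956.74/65176.95 − 1 = 0.4722.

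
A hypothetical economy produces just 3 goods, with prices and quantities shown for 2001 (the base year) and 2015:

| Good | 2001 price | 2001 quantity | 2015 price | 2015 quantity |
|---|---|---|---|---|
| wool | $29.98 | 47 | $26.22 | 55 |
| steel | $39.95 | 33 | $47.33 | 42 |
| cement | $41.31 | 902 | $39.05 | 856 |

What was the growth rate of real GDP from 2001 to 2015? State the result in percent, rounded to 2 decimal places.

-3.25%

Real GDP 2001 = Nominal GDP 2001 = 29.98·47 + 39.95·33 + 41.31·902 = 39989.03.
Real GDP 2015 (at 2001 prices) = 29.98·55 + 39.95·42 + 41.31·856 = 38688.16.
Real growth = 38688.16/39989.03 − 1 = -0.0325.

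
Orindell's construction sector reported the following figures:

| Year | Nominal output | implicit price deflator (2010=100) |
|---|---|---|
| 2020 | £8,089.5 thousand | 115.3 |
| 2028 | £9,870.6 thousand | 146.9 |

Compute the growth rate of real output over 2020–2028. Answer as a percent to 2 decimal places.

-4.23%

Deflate each year: 2020 → 8089.5/1.153 = 7016.05; 2028 → 9870.6/1.469 = 6719.26.
So real output changed by 6719.26/7016.05 − 1 = -0.0423, i.e. -4.23%.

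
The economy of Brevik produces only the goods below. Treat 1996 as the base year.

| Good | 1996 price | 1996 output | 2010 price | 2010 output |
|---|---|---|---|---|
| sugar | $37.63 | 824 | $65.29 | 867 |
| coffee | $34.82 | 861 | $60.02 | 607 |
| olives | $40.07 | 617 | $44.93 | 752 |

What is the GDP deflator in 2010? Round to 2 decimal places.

151.17

Nominal GDP 2010 = 65.29·867 + 60.02·607 + 44.93·752 = 126825.93.
Real GDP 2010 (at 1996 prices) = 37.63·867 + 34.82·607 + 40.07·752 = 83893.59.
Deflator = Nominal/Real × 100 = 126825.93/83893.59 × 100 = 151.175.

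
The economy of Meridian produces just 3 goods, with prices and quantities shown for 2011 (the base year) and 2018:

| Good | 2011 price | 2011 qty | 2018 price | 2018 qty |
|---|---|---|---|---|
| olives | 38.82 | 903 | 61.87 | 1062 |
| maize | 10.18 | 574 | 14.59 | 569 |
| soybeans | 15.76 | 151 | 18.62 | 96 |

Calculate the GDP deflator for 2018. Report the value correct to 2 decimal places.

156.17

Nominal GDP 2018 = 61.87·1062 + 14.59·569 + 18.62·96 = 75795.17.
Real GDP 2018 (at 2011 prices) = 38.82·1062 + 10.18·569 + 15.76·96 = 48532.22.
Deflator = Nominal/Real × 100 = 75795.17/48532.22 × 100 = 156.175.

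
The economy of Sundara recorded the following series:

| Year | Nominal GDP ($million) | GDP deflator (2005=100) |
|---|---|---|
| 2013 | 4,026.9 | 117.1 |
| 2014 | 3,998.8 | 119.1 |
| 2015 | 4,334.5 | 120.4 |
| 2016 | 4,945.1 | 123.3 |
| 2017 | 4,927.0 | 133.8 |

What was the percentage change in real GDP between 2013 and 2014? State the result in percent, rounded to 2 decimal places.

-2.37%

Real GDP 2013 = 4026.9/1.171 = 3438.86.
Real GDP 2014 = 3998.8/1.191 = 3357.51.
Change = 3357.51/3438.86 − 1 = -0.0237.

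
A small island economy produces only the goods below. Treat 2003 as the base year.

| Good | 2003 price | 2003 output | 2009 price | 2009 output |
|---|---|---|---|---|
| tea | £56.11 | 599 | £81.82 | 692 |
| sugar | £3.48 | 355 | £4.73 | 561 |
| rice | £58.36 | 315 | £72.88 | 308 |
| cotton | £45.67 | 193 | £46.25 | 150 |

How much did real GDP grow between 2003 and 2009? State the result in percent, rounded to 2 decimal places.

Real GDP 2003 = Nominal GDP 2003 = 56.11·599 + 3.48·355 + 58.36·315 + 45.67·193 = 62043.00.
Real GDP 2009 (at 2003 prices) = 56.11·692 + 3.48·561 + 58.36·308 + 45.67·150 = 65605.78.
Real growth = 65605.78/62043.00 − 1 = 0.0574.

5.74%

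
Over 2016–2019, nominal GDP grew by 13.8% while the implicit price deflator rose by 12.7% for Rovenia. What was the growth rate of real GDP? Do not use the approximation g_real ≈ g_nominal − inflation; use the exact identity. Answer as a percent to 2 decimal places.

(1 + g_nom) = (1 + g_real)(1 + π), so g_real = 1.1380 / 1.1270 − 1 = 0.00976.

0.98%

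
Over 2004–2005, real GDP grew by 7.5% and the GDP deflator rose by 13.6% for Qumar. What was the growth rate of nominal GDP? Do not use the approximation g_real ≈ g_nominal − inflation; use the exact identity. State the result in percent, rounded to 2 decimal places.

22.12%

(1 + g_nom) = (1 + g_real)(1 + π) = 1.0750 × 1.1360 = 1.22120.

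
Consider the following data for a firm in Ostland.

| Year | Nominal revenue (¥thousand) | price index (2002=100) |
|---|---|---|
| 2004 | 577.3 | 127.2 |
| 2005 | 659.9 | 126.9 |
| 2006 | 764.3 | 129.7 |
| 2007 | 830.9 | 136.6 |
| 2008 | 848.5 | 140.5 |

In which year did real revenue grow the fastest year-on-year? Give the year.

2005: real = 659.9/1.269 = 520.02; growth vs 2004 (453.85) = 14.58%.
2006: real = 764.3/1.297 = 589.28; growth vs 2005 (520.02) = 13.32%.
2007: real = 830.9/1.366 = 608.27; growth vs 2006 (589.28) = 3.22%.
2008: real = 848.5/1.405 = 603.91; growth vs 2007 (608.27) = -0.72%.

2005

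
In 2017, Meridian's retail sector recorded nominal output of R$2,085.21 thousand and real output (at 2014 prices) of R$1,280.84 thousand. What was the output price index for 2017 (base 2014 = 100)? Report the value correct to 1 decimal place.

output price index = (Nominal / Real) × 100 = 2085.21 / 1280.84 × 100 = 162.80.

162.8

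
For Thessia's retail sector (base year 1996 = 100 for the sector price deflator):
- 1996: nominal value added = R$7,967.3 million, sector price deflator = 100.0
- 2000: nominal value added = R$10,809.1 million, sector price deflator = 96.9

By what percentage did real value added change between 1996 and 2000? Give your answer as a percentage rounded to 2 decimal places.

Real value added 1996 = 7967.3 / 1.000 = 7967.30.
Real value added 2000 = 10809.1 / 0.969 = 11154.90.
Real growth = 11154.90 / 7967.30 − 1 = 0.4001.

40.01%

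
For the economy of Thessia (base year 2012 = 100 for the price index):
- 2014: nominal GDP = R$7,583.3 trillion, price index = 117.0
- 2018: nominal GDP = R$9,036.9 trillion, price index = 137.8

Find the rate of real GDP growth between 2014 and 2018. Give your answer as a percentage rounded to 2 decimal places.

1.18%

Real GDP 2014 = 7583.3 / 1.170 = 6481.45.
Real GDP 2018 = 9036.9 / 1.378 = 6557.98.
Real growth = 6557.98 / 6481.45 − 1 = 0.0118.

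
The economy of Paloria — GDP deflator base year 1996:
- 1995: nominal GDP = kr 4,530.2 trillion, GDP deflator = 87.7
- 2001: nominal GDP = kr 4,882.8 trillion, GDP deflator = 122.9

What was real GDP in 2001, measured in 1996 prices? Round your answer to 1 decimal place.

kr 3,973.0 trillion

Real GDP = Nominal / (GDP deflator/100) = 4882.8 / 1.229 = 3972.99.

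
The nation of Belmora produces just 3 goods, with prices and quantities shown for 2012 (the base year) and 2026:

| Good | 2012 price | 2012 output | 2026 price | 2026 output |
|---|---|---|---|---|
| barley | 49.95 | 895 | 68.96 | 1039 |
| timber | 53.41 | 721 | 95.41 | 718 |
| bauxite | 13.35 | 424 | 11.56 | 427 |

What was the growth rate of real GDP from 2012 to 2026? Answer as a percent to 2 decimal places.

7.96%

Real GDP 2012 = Nominal GDP 2012 = 49.95·895 + 53.41·721 + 13.35·424 = 88874.26.
Real GDP 2026 (at 2012 prices) = 49.95·1039 + 53.41·718 + 13.35·427 = 95946.88.
Real growth = 95946.88/88874.26 − 1 = 0.0796.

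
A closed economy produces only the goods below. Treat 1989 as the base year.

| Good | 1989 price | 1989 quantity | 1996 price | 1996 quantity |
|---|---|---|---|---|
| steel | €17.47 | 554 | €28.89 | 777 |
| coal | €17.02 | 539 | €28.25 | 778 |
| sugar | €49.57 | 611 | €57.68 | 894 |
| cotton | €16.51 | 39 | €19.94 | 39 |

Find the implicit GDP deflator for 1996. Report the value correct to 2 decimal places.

134.82

Nominal GDP 1996 = 28.89·777 + 28.25·778 + 57.68·894 + 19.94·39 = 96769.61.
Real GDP 1996 (at 1989 prices) = 17.47·777 + 17.02·778 + 49.57·894 + 16.51·39 = 71775.22.
Deflator = Nominal/Real × 100 = 96769.61/71775.22 × 100 = 134.823.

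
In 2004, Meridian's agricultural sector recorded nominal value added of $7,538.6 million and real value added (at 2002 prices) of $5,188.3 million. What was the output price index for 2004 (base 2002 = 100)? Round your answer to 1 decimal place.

output price index = (Nominal / Real) × 100 = 7538.6 / 5188.3 × 100 = 145.30.

145.3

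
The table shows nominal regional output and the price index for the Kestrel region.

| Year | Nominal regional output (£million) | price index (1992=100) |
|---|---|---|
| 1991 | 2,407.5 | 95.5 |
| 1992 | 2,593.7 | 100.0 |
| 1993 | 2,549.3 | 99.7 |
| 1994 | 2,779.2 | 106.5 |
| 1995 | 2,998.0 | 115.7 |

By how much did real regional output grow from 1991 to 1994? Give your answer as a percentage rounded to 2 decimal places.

Real regional output 1991 = 2407.5/0.955 = 2520.94.
Real regional output 1994 = 2779.2/1.065 = 2609.58.
Change = 2609.58/2520.94 − 1 = 0.0352.

3.52%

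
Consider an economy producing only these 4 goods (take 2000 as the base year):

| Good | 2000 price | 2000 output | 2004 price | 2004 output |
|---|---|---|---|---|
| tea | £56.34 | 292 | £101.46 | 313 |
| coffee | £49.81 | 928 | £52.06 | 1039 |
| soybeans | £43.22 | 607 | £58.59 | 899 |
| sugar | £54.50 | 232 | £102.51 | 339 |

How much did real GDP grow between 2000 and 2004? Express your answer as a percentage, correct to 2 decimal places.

24.78%

Real GDP 2000 = Nominal GDP 2000 = 56.34·292 + 49.81·928 + 43.22·607 + 54.50·232 = 101553.50.
Real GDP 2004 (at 2000 prices) = 56.34·313 + 49.81·1039 + 43.22·899 + 54.50·339 = 126717.29.
Real growth = 126717.29/101553.50 − 1 = 0.2478.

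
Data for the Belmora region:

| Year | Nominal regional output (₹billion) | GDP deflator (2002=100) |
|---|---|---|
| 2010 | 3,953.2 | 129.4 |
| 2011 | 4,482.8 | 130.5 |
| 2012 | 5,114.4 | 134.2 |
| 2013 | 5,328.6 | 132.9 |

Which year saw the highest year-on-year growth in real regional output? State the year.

2011: real = 4482.8/1.305 = 3435.10; growth vs 2010 (3055.02) = 12.44%.
2012: real = 5114.4/1.342 = 3811.03; growth vs 2011 (3435.10) = 10.94%.
2013: real = 5328.6/1.329 = 4009.48; growth vs 2012 (3811.03) = 5.21%.

2011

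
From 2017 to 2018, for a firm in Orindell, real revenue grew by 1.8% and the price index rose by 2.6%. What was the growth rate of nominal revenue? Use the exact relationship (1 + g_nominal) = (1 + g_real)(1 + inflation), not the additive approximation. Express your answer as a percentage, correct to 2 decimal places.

4.45%

(1 + g_nom) = (1 + g_real)(1 + π) = 1.0180 × 1.0260 = 1.04447.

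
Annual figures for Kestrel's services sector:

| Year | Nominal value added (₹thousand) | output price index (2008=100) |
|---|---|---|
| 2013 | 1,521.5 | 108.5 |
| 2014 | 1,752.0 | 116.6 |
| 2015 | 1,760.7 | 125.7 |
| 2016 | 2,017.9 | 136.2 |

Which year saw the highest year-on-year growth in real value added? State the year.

2014: real = 1752.0/1.166 = 1502.57; growth vs 2013 (1402.30) = 7.15%.
2015: real = 1760.7/1.257 = 1400.72; growth vs 2014 (1502.57) = -6.78%.
2016: real = 2017.9/1.362 = 1481.57; growth vs 2015 (1400.72) = 5.77%.

2014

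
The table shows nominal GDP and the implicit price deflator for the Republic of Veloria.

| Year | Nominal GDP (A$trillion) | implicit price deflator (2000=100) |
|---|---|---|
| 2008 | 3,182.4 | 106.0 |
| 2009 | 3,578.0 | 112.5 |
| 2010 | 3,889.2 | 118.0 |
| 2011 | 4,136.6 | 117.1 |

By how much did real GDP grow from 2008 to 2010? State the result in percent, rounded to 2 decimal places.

9.78%

Real GDP 2008 = 3182.4/1.060 = 3002.26.
Real GDP 2010 = 3889.2/1.180 = 3295.93.
Change = 3295.93/3002.26 − 1 = 0.0978.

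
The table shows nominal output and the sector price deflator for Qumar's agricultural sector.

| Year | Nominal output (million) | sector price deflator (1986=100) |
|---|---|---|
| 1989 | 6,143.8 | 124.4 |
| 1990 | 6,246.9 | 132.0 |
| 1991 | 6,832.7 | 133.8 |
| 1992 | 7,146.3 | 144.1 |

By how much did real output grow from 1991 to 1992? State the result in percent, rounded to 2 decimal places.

Real output 1991 = 6832.7/1.338 = 5106.65.
Real output 1992 = 7146.3/1.441 = 4959.26.
Change = 4959.26/5106.65 − 1 = -0.0289.

-2.89%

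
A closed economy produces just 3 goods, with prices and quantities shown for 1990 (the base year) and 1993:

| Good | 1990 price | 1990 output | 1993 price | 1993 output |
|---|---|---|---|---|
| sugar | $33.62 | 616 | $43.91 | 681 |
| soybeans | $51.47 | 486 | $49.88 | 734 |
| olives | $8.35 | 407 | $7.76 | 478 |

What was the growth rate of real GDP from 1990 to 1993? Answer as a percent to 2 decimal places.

Real GDP 1990 = Nominal GDP 1990 = 33.62·616 + 51.47·486 + 8.35·407 = 49122.79.
Real GDP 1993 (at 1990 prices) = 33.62·681 + 51.47·734 + 8.35·478 = 64665.50.
Real growth = 64665.50/49122.79 − 1 = 0.3164.

31.64%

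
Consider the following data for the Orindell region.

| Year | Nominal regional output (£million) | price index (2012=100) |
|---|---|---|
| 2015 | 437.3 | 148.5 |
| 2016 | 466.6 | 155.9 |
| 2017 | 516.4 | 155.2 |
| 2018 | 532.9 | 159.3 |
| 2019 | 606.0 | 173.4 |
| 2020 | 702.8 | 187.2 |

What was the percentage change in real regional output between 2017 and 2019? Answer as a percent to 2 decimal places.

Real regional output 2017 = 516.4/1.552 = 332.73.
Real regional output 2019 = 606.0/1.734 = 349.48.
Change = 349.48/332.73 − 1 = 0.0503.

5.03%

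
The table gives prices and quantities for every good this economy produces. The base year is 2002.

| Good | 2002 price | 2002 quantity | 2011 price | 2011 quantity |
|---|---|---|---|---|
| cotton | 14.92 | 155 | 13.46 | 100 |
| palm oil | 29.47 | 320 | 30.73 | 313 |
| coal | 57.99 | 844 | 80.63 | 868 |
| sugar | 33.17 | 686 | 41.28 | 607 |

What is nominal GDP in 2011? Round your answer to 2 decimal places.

Nominal GDP 2011 = Σ (p_2011 × q_2011) = 13.46·100 + 30.73·313 + 80.63·868 + 41.28·607 = 106008.29.

106008.29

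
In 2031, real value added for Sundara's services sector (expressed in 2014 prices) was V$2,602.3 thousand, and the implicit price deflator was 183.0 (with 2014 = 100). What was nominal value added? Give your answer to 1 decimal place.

Nominal value added = Real × (implicit price deflator/100) = 2602.3 × 1.830 = 4762.21.

V$4,762.2 thousand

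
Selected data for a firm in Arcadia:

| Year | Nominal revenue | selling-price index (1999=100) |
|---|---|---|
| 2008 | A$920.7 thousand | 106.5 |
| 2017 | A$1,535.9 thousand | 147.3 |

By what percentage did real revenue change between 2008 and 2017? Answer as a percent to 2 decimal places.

Deflate each year: 2008 → 920.7/1.065 = 864.51; 2017 → 1535.9/1.473 = 1042.70.
So real revenue changed by 1042.70/864.51 − 1 = 0.2061, i.e. 20.61%.

20.61%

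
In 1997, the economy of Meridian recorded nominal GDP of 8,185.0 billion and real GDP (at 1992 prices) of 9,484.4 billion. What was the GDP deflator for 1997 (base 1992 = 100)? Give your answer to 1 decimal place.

86.3

GDP deflator = (Nominal / Real) × 100 = 8185.0 / 9484.4 × 100 = 86.30.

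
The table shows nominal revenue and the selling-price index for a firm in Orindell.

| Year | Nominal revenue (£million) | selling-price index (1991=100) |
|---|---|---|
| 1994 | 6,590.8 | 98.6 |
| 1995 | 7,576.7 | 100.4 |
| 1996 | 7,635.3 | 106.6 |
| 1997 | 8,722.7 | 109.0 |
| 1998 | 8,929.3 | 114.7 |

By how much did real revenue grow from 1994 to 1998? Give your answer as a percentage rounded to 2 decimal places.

16.46%

Real revenue 1994 = 6590.8/0.986 = 6684.38.
Real revenue 1998 = 8929.3/1.147 = 7784.92.
Change = 7784.92/6684.38 − 1 = 0.1646.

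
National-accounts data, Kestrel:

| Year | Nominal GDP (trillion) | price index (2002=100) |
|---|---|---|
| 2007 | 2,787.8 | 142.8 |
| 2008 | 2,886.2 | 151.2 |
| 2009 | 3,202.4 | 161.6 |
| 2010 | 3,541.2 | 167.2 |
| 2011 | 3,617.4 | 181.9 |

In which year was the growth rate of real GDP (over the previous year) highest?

2010

2008: real = 2886.2/1.512 = 1908.86; growth vs 2007 (1952.24) = -2.22%.
2009: real = 3202.4/1.616 = 1981.68; growth vs 2008 (1908.86) = 3.81%.
2010: real = 3541.2/1.672 = 2117.94; growth vs 2009 (1981.68) = 6.88%.
2011: real = 3617.4/1.819 = 1988.68; growth vs 2010 (2117.94) = -6.10%.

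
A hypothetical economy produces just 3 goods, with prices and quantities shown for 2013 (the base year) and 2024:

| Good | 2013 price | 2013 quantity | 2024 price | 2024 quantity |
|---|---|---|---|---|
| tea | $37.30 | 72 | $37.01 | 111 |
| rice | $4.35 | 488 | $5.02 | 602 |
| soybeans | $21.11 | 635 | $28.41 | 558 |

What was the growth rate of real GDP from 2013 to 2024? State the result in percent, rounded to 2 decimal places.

Real GDP 2013 = Nominal GDP 2013 = 37.30·72 + 4.35·488 + 21.11·635 = 18213.25.
Real GDP 2024 (at 2013 prices) = 37.30·111 + 4.35·602 + 21.11·558 = 18538.38.
Real growth = 18538.38/18213.25 − 1 = 0.0179.

1.79%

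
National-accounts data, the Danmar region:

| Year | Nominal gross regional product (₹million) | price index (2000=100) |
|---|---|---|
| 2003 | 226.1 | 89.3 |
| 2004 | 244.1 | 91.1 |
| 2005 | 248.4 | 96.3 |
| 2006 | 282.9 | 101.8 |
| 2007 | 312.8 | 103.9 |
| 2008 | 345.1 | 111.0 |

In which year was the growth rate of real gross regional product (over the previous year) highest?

2004: real = 244.1/0.911 = 267.95; growth vs 2003 (253.19) = 5.83%.
2005: real = 248.4/0.963 = 257.94; growth vs 2004 (267.95) = -3.74%.
2006: real = 282.9/1.018 = 277.90; growth vs 2005 (257.94) = 7.74%.
2007: real = 312.8/1.039 = 301.06; growth vs 2006 (277.90) = 8.33%.
2008: real = 345.1/1.110 = 310.90; growth vs 2007 (301.06) = 3.27%.

2007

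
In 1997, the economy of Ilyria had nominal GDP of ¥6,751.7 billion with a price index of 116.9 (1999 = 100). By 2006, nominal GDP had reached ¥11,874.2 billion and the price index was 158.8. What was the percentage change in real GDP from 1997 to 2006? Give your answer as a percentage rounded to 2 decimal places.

29.47%

Deflate each year: 1997 → 6751.7/1.169 = 5775.62; 2006 → 11874.2/1.588 = 7477.46.
So real GDP changed by 7477.46/5775.62 − 1 = 0.2947, i.e. 29.47%.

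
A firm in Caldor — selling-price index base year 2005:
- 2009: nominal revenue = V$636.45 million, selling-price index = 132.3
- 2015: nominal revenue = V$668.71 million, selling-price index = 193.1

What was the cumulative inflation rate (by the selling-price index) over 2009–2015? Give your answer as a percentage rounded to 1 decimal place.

46.0%

Price-level change = 193.1 / 132.3 − 1 = 0.4596.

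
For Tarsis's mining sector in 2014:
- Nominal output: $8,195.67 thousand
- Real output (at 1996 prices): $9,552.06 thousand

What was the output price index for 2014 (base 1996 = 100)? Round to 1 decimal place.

output price index = (Nominal / Real) × 100 = 8195.67 / 9552.06 × 100 = 85.80.

85.8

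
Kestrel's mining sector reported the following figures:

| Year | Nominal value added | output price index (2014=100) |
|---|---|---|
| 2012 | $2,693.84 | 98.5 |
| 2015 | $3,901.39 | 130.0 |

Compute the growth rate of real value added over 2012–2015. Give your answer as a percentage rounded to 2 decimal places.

9.73%

Real value added 2012 = 2693.84 / 0.985 = 2734.86.
Real value added 2015 = 3901.39 / 1.300 = 3001.07.
Real growth = 3001.07 / 2734.86 − 1 = 0.0973.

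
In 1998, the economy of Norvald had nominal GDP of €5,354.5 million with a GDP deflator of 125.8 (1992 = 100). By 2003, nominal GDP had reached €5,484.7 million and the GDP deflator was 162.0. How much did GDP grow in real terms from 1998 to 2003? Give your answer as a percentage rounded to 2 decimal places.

Real GDP 1998 = 5354.5 / 1.258 = 4256.36.
Real GDP 2003 = 5484.7 / 1.620 = 3385.62.
Real growth = 3385.62 / 4256.36 − 1 = -0.2046.

-20.46%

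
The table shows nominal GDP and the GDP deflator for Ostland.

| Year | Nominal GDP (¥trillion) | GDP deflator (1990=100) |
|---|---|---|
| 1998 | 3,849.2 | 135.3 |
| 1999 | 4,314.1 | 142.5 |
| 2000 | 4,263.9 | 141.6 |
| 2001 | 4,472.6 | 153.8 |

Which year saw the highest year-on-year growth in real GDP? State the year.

1999: real = 4314.1/1.425 = 3027.44; growth vs 1998 (2844.94) = 6.41%.
2000: real = 4263.9/1.416 = 3011.23; growth vs 1999 (3027.44) = -0.54%.
2001: real = 4472.6/1.538 = 2908.06; growth vs 2000 (3011.23) = -3.43%.

1999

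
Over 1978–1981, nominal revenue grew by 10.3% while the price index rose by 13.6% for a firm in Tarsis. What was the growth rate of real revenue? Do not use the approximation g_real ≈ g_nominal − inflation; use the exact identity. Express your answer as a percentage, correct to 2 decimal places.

-2.90%

(1 + g_nom) = (1 + g_real)(1 + π), so g_real = 1.1030 / 1.1360 − 1 = -0.02905.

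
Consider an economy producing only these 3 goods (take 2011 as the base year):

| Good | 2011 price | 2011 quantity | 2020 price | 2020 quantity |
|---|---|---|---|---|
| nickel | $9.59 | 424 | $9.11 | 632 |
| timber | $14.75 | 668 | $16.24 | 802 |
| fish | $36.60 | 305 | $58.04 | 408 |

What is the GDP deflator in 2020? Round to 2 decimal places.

129.37

Nominal GDP 2020 = 9.11·632 + 16.24·802 + 58.04·408 = 42462.32.
Real GDP 2020 (at 2011 prices) = 9.59·632 + 14.75·802 + 36.60·408 = 32823.18.
Deflator = Nominal/Real × 100 = 42462.32/32823.18 × 100 = 129.367.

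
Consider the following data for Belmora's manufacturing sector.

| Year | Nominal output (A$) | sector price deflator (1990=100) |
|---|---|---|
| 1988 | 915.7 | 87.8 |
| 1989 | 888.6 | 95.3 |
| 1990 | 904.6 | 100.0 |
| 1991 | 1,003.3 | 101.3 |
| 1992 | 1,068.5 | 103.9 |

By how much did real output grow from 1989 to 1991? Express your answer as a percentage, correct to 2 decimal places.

Real output 1989 = 888.6/0.953 = 932.42.
Real output 1991 = 1003.3/1.013 = 990.42.
Change = 990.42/932.42 − 1 = 0.0622.

6.22%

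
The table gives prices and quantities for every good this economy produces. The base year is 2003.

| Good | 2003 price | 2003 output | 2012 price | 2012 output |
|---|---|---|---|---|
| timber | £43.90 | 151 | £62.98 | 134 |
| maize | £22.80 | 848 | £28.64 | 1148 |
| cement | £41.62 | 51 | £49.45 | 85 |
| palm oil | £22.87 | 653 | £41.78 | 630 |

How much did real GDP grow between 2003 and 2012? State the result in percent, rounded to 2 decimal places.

Real GDP 2003 = Nominal GDP 2003 = 43.90·151 + 22.80·848 + 41.62·51 + 22.87·653 = 43020.03.
Real GDP 2012 (at 2003 prices) = 43.90·134 + 22.80·1148 + 41.62·85 + 22.87·630 = 50002.80.
Real growth = 50002.80/43020.03 − 1 = 0.1623.

16.23%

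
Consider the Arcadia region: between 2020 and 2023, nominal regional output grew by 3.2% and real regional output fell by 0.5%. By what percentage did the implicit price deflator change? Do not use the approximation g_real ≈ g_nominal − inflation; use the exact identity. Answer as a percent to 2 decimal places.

(1 + g_nom) = (1 + g_real)(1 + π), so π = 1.0320 / 0.9950 − 1 = 0.03719.

3.72%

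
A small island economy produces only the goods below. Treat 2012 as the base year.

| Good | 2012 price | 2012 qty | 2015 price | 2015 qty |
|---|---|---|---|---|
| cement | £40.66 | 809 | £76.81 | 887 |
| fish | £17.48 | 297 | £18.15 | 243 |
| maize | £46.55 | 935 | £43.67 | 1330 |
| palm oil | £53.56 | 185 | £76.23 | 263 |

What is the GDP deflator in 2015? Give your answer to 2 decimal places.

129.54

Nominal GDP 2015 = 76.81·887 + 18.15·243 + 43.67·1330 + 76.23·263 = 150670.51.
Real GDP 2015 (at 2012 prices) = 40.66·887 + 17.48·243 + 46.55·1330 + 53.56·263 = 116310.84.
Deflator = Nominal/Real × 100 = 150670.51/116310.84 × 100 = 129.541.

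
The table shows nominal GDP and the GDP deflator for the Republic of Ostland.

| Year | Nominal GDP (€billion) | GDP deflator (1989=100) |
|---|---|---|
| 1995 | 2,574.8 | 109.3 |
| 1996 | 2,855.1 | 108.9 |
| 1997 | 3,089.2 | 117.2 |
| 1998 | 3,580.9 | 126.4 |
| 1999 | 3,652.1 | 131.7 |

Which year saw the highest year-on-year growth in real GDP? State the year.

1996

1996: real = 2855.1/1.089 = 2621.76; growth vs 1995 (2355.72) = 11.29%.
1997: real = 3089.2/1.172 = 2635.84; growth vs 1996 (2621.76) = 0.54%.
1998: real = 3580.9/1.264 = 2832.99; growth vs 1997 (2635.84) = 7.48%.
1999: real = 3652.1/1.317 = 2773.04; growth vs 1998 (2832.99) = -2.12%.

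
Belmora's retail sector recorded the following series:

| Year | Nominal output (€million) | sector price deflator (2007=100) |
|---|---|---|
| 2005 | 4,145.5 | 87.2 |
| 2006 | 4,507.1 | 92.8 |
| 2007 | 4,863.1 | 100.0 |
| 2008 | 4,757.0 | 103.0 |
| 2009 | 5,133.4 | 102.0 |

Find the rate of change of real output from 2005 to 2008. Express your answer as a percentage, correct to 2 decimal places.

Real output 2005 = 4145.5/0.872 = 4754.01.
Real output 2008 = 4757.0/1.030 = 4618.45.
Change = 4618.45/4754.01 − 1 = -0.0285.

-2.85%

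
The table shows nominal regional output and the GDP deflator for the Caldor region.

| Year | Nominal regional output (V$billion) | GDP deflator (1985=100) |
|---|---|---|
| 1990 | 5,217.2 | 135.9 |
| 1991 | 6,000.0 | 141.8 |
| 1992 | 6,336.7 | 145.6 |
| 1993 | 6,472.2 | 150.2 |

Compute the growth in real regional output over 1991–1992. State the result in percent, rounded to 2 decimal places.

Real regional output 1991 = 6000.0/1.418 = 4231.31.
Real regional output 1992 = 6336.7/1.456 = 4352.13.
Change = 4352.13/4231.31 − 1 = 0.0286.

2.86%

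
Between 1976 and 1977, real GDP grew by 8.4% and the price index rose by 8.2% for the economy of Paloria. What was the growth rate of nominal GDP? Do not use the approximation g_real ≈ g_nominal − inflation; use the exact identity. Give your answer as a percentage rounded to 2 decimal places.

17.29%

(1 + g_nom) = (1 + g_real)(1 + π) = 1.0840 × 1.0820 = 1.17289.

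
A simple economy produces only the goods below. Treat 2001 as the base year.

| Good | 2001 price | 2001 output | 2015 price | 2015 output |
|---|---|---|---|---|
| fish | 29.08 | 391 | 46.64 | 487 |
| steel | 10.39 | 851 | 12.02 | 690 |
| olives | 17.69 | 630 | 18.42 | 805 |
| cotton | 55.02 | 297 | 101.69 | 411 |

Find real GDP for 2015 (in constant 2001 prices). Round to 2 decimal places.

Real GDP 2015 = Σ (p_2001 × q_2015) = 29.08·487 + 10.39·690 + 17.69·805 + 55.02·411 = 58184.73.

58184.73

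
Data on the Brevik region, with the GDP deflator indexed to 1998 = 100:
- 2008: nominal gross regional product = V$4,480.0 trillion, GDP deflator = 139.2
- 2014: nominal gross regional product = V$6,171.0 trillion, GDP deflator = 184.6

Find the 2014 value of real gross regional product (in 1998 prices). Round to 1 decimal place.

Real gross regional product = Nominal / (GDP deflator/100) = 6171.0 / 1.846 = 3342.90.

V$3,342.9 trillion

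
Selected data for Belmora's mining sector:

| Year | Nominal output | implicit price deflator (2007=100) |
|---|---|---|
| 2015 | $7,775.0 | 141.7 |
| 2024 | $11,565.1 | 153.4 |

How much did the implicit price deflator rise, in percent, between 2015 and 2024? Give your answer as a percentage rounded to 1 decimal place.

8.3%

Price-level change = 153.4 / 141.7 − 1 = 0.0826.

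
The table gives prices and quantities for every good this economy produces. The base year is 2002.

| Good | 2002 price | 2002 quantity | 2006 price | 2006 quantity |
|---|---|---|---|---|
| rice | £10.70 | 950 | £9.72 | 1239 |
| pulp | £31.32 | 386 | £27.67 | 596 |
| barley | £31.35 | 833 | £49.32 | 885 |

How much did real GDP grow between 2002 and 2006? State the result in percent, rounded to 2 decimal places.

23.36%

Real GDP 2002 = Nominal GDP 2002 = 10.70·950 + 31.32·386 + 31.35·833 = 48369.07.
Real GDP 2006 (at 2002 prices) = 10.70·1239 + 31.32·596 + 31.35·885 = 59668.77.
Real growth = 59668.77/48369.07 − 1 = 0.2336.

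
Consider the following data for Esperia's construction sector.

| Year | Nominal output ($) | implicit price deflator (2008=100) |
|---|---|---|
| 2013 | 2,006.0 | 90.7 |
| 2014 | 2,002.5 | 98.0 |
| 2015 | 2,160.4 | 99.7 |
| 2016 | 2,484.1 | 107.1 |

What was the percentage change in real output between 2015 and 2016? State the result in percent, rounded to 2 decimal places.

Real output 2015 = 2160.4/0.997 = 2166.90.
Real output 2016 = 2484.1/1.071 = 2319.42.
Change = 2319.42/2166.90 − 1 = 0.0704.

7.04%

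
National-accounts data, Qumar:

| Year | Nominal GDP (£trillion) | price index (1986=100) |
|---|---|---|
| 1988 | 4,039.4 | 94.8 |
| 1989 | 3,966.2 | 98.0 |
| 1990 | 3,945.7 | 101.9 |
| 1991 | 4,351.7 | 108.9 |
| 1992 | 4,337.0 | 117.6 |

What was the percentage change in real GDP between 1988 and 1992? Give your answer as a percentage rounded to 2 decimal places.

Real GDP 1988 = 4039.4/0.948 = 4260.97.
Real GDP 1992 = 4337.0/1.176 = 3687.93.
Change = 3687.93/4260.97 − 1 = -0.1345.

-13.45%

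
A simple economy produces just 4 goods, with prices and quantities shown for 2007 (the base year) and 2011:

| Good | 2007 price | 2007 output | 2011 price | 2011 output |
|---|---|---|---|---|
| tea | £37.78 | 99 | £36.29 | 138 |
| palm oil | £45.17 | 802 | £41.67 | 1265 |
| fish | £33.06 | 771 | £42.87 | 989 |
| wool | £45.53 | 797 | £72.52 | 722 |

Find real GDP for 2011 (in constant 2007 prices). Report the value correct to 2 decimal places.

Real GDP 2011 = Σ (p_2007 × q_2011) = 37.78·138 + 45.17·1265 + 33.06·989 + 45.53·722 = 127922.69.

£127922.69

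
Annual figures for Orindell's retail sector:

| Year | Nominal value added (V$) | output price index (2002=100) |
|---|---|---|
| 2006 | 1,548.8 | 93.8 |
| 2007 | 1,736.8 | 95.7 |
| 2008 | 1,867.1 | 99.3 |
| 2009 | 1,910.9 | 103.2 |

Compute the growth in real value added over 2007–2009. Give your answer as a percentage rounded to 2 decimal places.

2.03%

Real value added 2007 = 1736.8/0.957 = 1814.84.
Real value added 2009 = 1910.9/1.032 = 1851.65.
Change = 1851.65/1814.84 − 1 = 0.0203.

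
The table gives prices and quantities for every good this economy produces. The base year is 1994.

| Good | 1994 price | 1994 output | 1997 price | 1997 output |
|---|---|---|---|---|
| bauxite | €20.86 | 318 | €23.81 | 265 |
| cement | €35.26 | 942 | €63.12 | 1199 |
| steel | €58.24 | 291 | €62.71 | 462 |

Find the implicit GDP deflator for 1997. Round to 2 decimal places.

148.52

Nominal GDP 1997 = 23.81·265 + 63.12·1199 + 62.71·462 = 110962.55.
Real GDP 1997 (at 1994 prices) = 20.86·265 + 35.26·1199 + 58.24·462 = 74711.52.
Deflator = Nominal/Real × 100 = 110962.55/74711.52 × 100 = 148.521.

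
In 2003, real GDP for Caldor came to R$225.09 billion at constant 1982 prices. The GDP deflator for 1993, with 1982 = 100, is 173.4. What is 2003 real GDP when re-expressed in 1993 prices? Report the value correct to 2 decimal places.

Real GDP in 1993 prices = Real GDP in 1982 prices × (P_1993/P_1982) = 225.09 × 1.734 = 390.31.

R$390.31 billion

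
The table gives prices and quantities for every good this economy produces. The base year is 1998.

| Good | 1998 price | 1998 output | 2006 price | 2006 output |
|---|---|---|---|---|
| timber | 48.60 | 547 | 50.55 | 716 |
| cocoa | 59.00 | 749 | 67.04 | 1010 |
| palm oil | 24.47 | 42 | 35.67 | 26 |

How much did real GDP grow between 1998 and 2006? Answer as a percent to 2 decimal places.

Real GDP 1998 = Nominal GDP 1998 = 48.60·547 + 59.00·749 + 24.47·42 = 71802.94.
Real GDP 2006 (at 1998 prices) = 48.60·716 + 59.00·1010 + 24.47·26 = 95023.82.
Real growth = 95023.82/71802.94 − 1 = 0.3234.

32.34%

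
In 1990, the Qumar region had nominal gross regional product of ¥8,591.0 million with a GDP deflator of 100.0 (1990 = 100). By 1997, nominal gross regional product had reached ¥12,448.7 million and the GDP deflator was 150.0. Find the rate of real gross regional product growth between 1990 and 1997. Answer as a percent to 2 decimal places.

Real gross regional product 1990 = 8591.0 / 1.000 = 8591.00.
Real gross regional product 1997 = 12448.7 / 1.500 = 8299.13.
Real growth = 8299.13 / 8591.00 − 1 = -0.0340.

-3.40%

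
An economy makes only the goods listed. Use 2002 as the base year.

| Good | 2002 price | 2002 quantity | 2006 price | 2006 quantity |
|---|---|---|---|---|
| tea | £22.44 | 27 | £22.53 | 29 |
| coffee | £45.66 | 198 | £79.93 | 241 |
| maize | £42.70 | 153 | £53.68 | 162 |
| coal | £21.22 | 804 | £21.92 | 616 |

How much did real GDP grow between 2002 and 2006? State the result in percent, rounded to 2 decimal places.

Real GDP 2002 = Nominal GDP 2002 = 22.44·27 + 45.66·198 + 42.70·153 + 21.22·804 = 33240.54.
Real GDP 2006 (at 2002 prices) = 22.44·29 + 45.66·241 + 42.70·162 + 21.22·616 = 31643.74.
Real growth = 31643.74/33240.54 − 1 = -0.0480.

-4.80%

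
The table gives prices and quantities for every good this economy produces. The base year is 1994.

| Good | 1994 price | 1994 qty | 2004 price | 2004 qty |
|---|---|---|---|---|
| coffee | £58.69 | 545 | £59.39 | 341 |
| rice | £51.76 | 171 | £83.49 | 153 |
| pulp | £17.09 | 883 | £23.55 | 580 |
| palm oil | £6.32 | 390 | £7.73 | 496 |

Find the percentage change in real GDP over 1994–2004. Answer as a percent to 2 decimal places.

-29.82%

Real GDP 1994 = Nominal GDP 1994 = 58.69·545 + 51.76·171 + 17.09·883 + 6.32·390 = 58392.28.
Real GDP 2004 (at 1994 prices) = 58.69·341 + 51.76·153 + 17.09·580 + 6.32·496 = 40979.49.
Real growth = 40979.49/58392.28 − 1 = -0.2982.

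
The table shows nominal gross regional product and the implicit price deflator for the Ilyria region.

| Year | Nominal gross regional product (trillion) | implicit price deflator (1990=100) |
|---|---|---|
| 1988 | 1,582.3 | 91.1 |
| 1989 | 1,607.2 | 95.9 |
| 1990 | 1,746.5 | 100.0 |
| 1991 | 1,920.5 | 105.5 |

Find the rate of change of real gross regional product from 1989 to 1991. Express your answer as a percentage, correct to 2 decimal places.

8.62%

Real gross regional product 1989 = 1607.2/0.959 = 1675.91.
Real gross regional product 1991 = 1920.5/1.055 = 1820.38.
Change = 1820.38/1675.91 − 1 = 0.0862.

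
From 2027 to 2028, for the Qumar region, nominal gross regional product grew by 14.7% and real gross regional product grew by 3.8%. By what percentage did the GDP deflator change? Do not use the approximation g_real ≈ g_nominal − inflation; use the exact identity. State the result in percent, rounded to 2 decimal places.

(1 + g_nom) = (1 + g_real)(1 + π), so π = 1.1470 / 1.0380 − 1 = 0.10501.

10.50%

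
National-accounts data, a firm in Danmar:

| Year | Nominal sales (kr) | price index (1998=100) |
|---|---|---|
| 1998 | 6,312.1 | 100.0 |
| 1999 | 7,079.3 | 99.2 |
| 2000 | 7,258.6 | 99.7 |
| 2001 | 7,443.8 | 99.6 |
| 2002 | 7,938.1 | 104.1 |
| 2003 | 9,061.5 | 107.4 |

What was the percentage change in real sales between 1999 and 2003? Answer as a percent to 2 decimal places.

18.23%

Real sales 1999 = 7079.3/0.992 = 7136.39.
Real sales 2003 = 9061.5/1.074 = 8437.15.
Change = 8437.15/7136.39 − 1 = 0.1823.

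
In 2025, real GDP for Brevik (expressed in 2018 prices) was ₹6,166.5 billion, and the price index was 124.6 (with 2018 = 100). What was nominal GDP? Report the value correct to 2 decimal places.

Nominal GDP = Real × (price index/100) = 6166.5 × 1.246 = 7683.46.

₹7,683.46 billion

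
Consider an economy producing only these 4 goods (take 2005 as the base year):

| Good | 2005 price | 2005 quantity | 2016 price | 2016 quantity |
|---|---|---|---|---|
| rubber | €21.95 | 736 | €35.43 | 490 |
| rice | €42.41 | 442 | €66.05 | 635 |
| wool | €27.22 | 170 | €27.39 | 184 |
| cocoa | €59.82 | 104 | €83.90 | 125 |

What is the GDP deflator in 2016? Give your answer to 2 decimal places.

Nominal GDP 2016 = 35.43·490 + 66.05·635 + 27.39·184 + 83.90·125 = 74829.71.
Real GDP 2016 (at 2005 prices) = 21.95·490 + 42.41·635 + 27.22·184 + 59.82·125 = 50171.83.
Deflator = Nominal/Real × 100 = 74829.71/50171.83 × 100 = 149.147.

149.15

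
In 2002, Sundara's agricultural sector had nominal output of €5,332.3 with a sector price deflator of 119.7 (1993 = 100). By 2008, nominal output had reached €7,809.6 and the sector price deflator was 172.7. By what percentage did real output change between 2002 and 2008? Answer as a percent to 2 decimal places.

Real output 2002 = 5332.3 / 1.197 = 4454.72.
Real output 2008 = 7809.6 / 1.727 = 4522.06.
Real growth = 4522.06 / 4454.72 − 1 = 0.0151.

1.51%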